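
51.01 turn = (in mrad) 1 turn = 6.2831853 rad, so 51.01 turn = 51.01 * 6.2831853 = 320.50528 rad. 1 mrad = 0.001 rad, so 320.50528 rad = 320.50528 / 0.001 = 320505.28 mrad ≈ 3.205e+05 mrad (4 s.f.). Final answer: 3.205e+05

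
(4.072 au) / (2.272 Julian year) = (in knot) 1 au = 1.4959787e+11 m, so 4.072 au = 4.072 * 1.4959787e+11 = 6.0916253e+11 m. 1 Julian year = 31557600 s, so 2.272 Julian year = 2.272 * 31557600 = 71698867 s. Combine: 6.0916253e+11 m / 71698867 s = 8496.1249 m/s. 1 knot = 0.51444444 m/s, so 8496.1249 m/s = 8496.1249 / 0.51444444 = 16515.146 knot ≈ 1.652e+04 knot (4 s.f.). Final answer: 1.652e+04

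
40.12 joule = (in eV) 2.504e+20. Check: 40.12 joule = 40.12 J. 1 eV = 1.6021766e-19 J, so 40.12 J = 40.12 / 1.6021766e-19 = 2.5040934e+20 eV ≈ 2.504e+20 eV (4 s.f.).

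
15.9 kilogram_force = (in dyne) 1 kilogram_force = 9.80665 N, so 15.9 kilogram_force = 15.9 * 9.80665 = 155.92574 N. 1 dyne = 1e-05 N, so 155.92574 N = 155.92574 / 1e-05 = 15592573 dyne ≈ 1.559e+07 dyne (4 s.f.). Final answer: 1.559e+07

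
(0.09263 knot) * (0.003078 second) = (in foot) 0.0004812. Check: 1 knot = 0.51444444 m/s, so 0.09263 knot = 0.09263 * 0.51444444 = 0.047652989 m/s. 0.003078 second = 0.003078 s. Combine: 0.047652989 m/s * 0.003078 s = 0.0001466759 m. 1 foot = 0.3048 m, so 0.0001466759 m = 0.0001466759 / 0.3048 = 0.00048122014 foot ≈ 0.0004812 foot (4 s.f.).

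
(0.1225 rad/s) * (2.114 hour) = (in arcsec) 1.923e+08. Check: 0.1225 rad/s is already in rad/s. 1 hour = 3600 s, so 2.114 hour = 2.114 * 3600 = 7610.4 s. Combine: 0.1225 rad/s * 7610.4 s = 932.274 rad. 1 arcsec = 4.8481368e-06 rad, so 932.274 rad = 932.274 / 4.8481368e-06 = 1.9229532e+08 arcsec ≈ 1.923e+08 arcsec (4 s.f.).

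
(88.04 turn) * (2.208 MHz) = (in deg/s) 1 turn = 6.2831853 rad, so 88.04 turn = 88.04 * 6.2831853 = 553.17163 rad. 1 MHz = 1000000 Hz, so 2.208 MHz = 2.208 * 1000000 = 2208000 Hz. Combine: 553.17163 rad * 2208000 Hz = 1.221403e+09 rad/s. 1 deg/s = 0.017453293 rad/s, so 1.221403e+09 rad/s = 1.221403e+09 / 0.017453293 = 6.9981235e+10 deg/s ≈ 6.998e+10 deg/s (4 s.f.). Final answer: 6.998e+10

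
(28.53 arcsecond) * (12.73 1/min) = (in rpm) 0.0002802. Check: 1 arcsecond = 4.8481368e-06 rad, so 28.53 arcsecond = 28.53 * 4.8481368e-06 = 0.00013831734 rad. 1 1/min = 0.016666667 Hz, so 12.73 1/min = 12.73 * 0.016666667 = 0.21216667 Hz. Combine: 0.00013831734 rad * 0.21216667 Hz = 2.934633e-05 rad/s. 1 rpm = 0.10471976 rad/s, so 2.934633e-05 rad/s = 2.934633e-05 / 0.10471976 = 0.00028023681 rpm ≈ 0.0002802 rpm (4 s.f.).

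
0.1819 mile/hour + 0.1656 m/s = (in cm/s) 1 mile/hour = 0.44704 m/s, so 0.1819 mile/hour = 0.1819 * 0.44704 = 0.081316576 m/s. 0.1656 m/s is already in m/s. Sum: 0.081316576 + 0.1656 = 0.24691658 m/s. 1 cm/s = 0.01 m/s, so 0.24691658 m/s = 0.24691658 / 0.01 = 24.691658 cm/s ≈ 24.69 cm/s (4 s.f.). Final answer: 24.69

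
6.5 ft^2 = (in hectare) 1 ft^2 = 0.09290304 m^2, so 6.5 ft^2 = 6.5 * 0.09290304 = 0.60386976 m^2. 1 hectare = 10000 m^2, so 0.60386976 m^2 = 0.60386976 / 10000 = 6.0386976e-05 hectare ≈ 6.039e-05 hectare (4 s.f.). Final answer: 6.039e-05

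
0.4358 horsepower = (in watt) 325. Check: 1 horsepower = 745.69987 W, so 0.4358 horsepower = 0.4358 * 745.69987 = 324.976 W. 324.976 W = 324.976 watt ≈ 325 watt (4 s.f.).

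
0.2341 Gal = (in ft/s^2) 1 Gal = 0.01 m/s^2, so 0.2341 Gal = 0.2341 * 0.01 = 0.002341 m/s^2. 1 ft/s^2 = 0.3048 m/s^2, so 0.002341 m/s^2 = 0.002341 / 0.3048 = 0.0076804462 ft/s^2 ≈ 0.00768 ft/s^2 (4 s.f.). Final answer: 0.00768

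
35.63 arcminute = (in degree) 1 arcminute = 0.00029088821 rad, so 35.63 arcminute = 35.63 * 0.00029088821 = 0.010364347 rad. 1 degree = 0.017453293 rad, so 0.010364347 rad = 0.010364347 / 0.017453293 = 0.59383333 degree ≈ 0.5938 degree (4 s.f.). Final answer: 0.5938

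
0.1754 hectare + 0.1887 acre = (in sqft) 2.71e+04. Check: 1 hectare = 10000 m^2, so 0.1754 hectare = 0.1754 * 10000 = 1754 m^2. 1 acre = 4046.8564 m^2, so 0.1887 acre = 0.1887 * 4046.8564 = 763.64181 m^2. Sum: 1754 + 763.64181 = 2517.6418 m^2. 1 sqft = 0.09290304 m^2, so 2517.6418 m^2 = 2517.6418 / 0.09290304 = 27099.671 sqft ≈ 2.71e+04 sqft (4 s.f.).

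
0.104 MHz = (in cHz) 1.04e+07. Check: 1 MHz = 1000000 Hz, so 0.104 MHz = 0.104 * 1000000 = 104000 Hz. 1 cHz = 0.01 Hz, so 104000 Hz = 104000 / 0.01 = 10400000 cHz ≈ 1.04e+07 cHz (4 s.f.).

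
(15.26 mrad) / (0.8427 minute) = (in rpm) 1 mrad = 0.001 rad, so 15.26 mrad = 15.26 * 0.001 = 0.01526 rad. 1 minute = 60 s, so 0.8427 minute = 0.8427 * 60 = 50.562 s. Combine: 0.01526 rad / 50.562 s = 0.00030180768 rad/s. 1 rpm = 0.10471976 rad/s, so 0.00030180768 rad/s = 0.00030180768 / 0.10471976 = 0.0028820511 rpm ≈ 0.002882 rpm (4 s.f.). Final answer: 0.002882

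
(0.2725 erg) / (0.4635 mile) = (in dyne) 1 erg = 1e-07 J, so 0.2725 erg = 0.2725 * 1e-07 = 2.725e-08 J. 1 mile = 1609.344 m, so 0.4635 mile = 0.4635 * 1609.344 = 745.93094 m. Combine: 2.725e-08 J / 745.93094 m = 3.6531532e-11 N. 1 dyne = 1e-05 N, so 3.6531532e-11 N = 3.6531532e-11 / 1e-05 = 3.6531532e-06 dyne ≈ 3.653e-06 dyne (4 s.f.). Final answer: 3.653e-06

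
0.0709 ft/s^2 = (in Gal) 2.161. Check: 1 ft/s^2 = 0.3048 m/s^2, so 0.0709 ft/s^2 = 0.0709 * 0.3048 = 0.02161032 m/s^2. 1 Gal = 0.01 m/s^2, so 0.02161032 m/s^2 = 0.02161032 / 0.01 = 2.161032 Gal ≈ 2.161 Gal (4 s.f.).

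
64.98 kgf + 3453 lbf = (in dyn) 1 kgf = 9.80665 N, so 64.98 kgf = 64.98 * 9.80665 = 637.23612 N. 1 lbf = 4.4482216 N, so 3453 lbf = 3453 * 4.4482216 = 15359.709 N. Sum: 637.23612 + 15359.709 = 15996.945 N. 1 dyn = 1e-05 N, so 15996.945 N = 15996.945 / 1e-05 = 1.5996945e+09 dyn ≈ 1.6e+09 dyn (4 s.f.). Final answer: 1.6e+09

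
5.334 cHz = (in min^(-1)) 1 cHz = 0.01 Hz, so 5.334 cHz = 5.334 * 0.01 = 0.05334 Hz. 1 min^(-1) = 0.016666667 Hz, so 0.05334 Hz = 0.05334 / 0.016666667 = 3.2004 min^(-1) ≈ 3.2 min^(-1) (4 s.f.). Final answer: 3.2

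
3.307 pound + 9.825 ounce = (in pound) 1 pound = 0.45359237 kg, so 3.307 pound = 3.307 * 0.45359237 = 1.50003 kg. 1 ounce = 0.028349523 kg, so 9.825 ounce = 9.825 * 0.028349523 = 0.27853406 kg. Sum: 1.50003 + 0.27853406 = 1.778564 kg. 1 pound = 0.45359237 kg, so 1.778564 kg = 1.778564 / 0.45359237 = 3.9210625 pound ≈ 3.921 pound (4 s.f.). Final answer: 3.921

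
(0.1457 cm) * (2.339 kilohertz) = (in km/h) 12.27. Check: 1 cm = 0.01 m, so 0.1457 cm = 0.1457 * 0.01 = 0.001457 m. 1 kilohertz = 1000 Hz, so 2.339 kilohertz = 2.339 * 1000 = 2339 Hz. Combine: 0.001457 m * 2339 Hz = 3.407923 m/s. 1 km/h = 0.27777778 m/s, so 3.407923 m/s = 3.407923 / 0.27777778 = 12.268523 km/h ≈ 12.27 km/h (4 s.f.).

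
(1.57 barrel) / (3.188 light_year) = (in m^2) 1 barrel = 0.15898729 m^3, so 1.57 barrel = 1.57 * 0.15898729 = 0.24961005 m^3. 1 light_year = 9.4607305e+15 m, so 3.188 light_year = 3.188 * 9.4607305e+15 = 3.0160809e+16 m. Combine: 0.24961005 m^3 / 3.0160809e+16 m = 8.2759735e-18 m^2. Result: 8.2759735e-18 m^2 ≈ 8.276e-18 m^2 (4 s.f.). Final answer: 8.276e-18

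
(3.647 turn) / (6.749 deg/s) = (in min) 1 turn = 6.2831853 rad, so 3.647 turn = 3.647 * 6.2831853 = 22.914777 rad. 1 deg/s = 0.017453293 rad/s, so 6.749 deg/s = 6.749 * 0.017453293 = 0.11779227 rad/s. Combine: 22.914777 rad / 0.11779227 rad/s = 194.53549 s. 1 min = 60 s, so 194.53549 s = 194.53549 / 60 = 3.2422581 min ≈ 3.242 min (4 s.f.). Final answer: 3.242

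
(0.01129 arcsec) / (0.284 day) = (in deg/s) 1 arcsec = 4.8481368e-06 rad, so 0.01129 arcsec = 0.01129 * 4.8481368e-06 = 5.4735465e-08 rad. 1 day = 86400 s, so 0.284 day = 0.284 * 86400 = 24537.6 s. Combine: 5.4735465e-08 rad / 24537.6 s = 2.2306772e-12 rad/s. 1 deg/s = 0.017453293 rad/s, so 2.2306772e-12 rad/s = 2.2306772e-12 / 0.017453293 = 1.2780839e-10 deg/s ≈ 1.278e-10 deg/s (4 s.f.). Final answer: 1.278e-10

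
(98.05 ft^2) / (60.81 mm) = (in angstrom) 1.498e+12. Check: 1 ft^2 = 0.09290304 m^2, so 98.05 ft^2 = 98.05 * 0.09290304 = 9.1091431 m^2. 1 mm = 0.001 m, so 60.81 mm = 60.81 * 0.001 = 0.06081 m. Combine: 9.1091431 m^2 / 0.06081 m = 149.79679 m. 1 angstrom = 1e-10 m, so 149.79679 m = 149.79679 / 1e-10 = 1.4979679e+12 angstrom ≈ 1.498e+12 angstrom (4 s.f.).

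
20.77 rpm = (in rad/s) 2.175. Check: 1 rpm = 0.10471976 rad/s, so 20.77 rpm = 20.77 * 0.10471976 = 2.1750293 rad/s. Result: 2.1750293 rad/s ≈ 2.175 rad/s (4 s.f.).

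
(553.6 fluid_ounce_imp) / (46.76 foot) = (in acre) 2.727e-07. Check: 1 fluid_ounce_imp = 2.8413063e-05 m^3, so 553.6 fluid_ounce_imp = 553.6 * 2.8413063e-05 = 0.015729471 m^3. 1 foot = 0.3048 m, so 46.76 foot = 46.76 * 0.3048 = 14.252448 m. Combine: 0.015729471 m^3 / 14.252448 m = 0.001103633 m^2. 1 acre = 4046.8564 m^2, so 0.001103633 m^2 = 0.001103633 / 4046.8564 = 2.7271364e-07 acre ≈ 2.727e-07 acre (4 s.f.).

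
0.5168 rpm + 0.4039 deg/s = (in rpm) 1 rpm = 0.10471976 rad/s, so 0.5168 rpm = 0.5168 * 0.10471976 = 0.054119169 rad/s. 1 deg/s = 0.017453293 rad/s, so 0.4039 deg/s = 0.4039 * 0.017453293 = 0.0070493848 rad/s. Sum: 0.054119169 + 0.0070493848 = 0.061168554 rad/s. 1 rpm = 0.10471976 rad/s, so 0.061168554 rad/s = 0.061168554 / 0.10471976 = 0.58411667 rpm ≈ 0.5841 rpm (4 s.f.). Final answer: 0.5841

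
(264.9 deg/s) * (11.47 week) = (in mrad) 3.207e+10. Check: 1 deg/s = 0.017453293 rad/s, so 264.9 deg/s = 264.9 * 0.017453293 = 4.6233772 rad/s. 1 week = 604800 s, so 11.47 week = 11.47 * 604800 = 6937056 s. Combine: 4.6233772 rad/s * 6937056 s = 32072626 rad. 1 mrad = 0.001 rad, so 32072626 rad = 32072626 / 0.001 = 3.2072626e+10 mrad ≈ 3.207e+10 mrad (4 s.f.).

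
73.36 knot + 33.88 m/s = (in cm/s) 1 knot = 0.51444444 m/s, so 73.36 knot = 73.36 * 0.51444444 = 37.739644 m/s. 33.88 m/s is already in m/s. Sum: 37.739644 + 33.88 = 71.619644 m/s. 1 cm/s = 0.01 m/s, so 71.619644 m/s = 71.619644 / 0.01 = 7161.9644 cm/s ≈ 7162 cm/s (4 s.f.). Final answer: 7162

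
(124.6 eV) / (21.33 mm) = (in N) 1 eV = 1.6021766e-19 J, so 124.6 eV = 124.6 * 1.6021766e-19 = 1.9963121e-17 J. 1 mm = 0.001 m, so 21.33 mm = 21.33 * 0.001 = 0.02133 m. Combine: 1.9963121e-17 J / 0.02133 m = 9.3591753e-16 N. Result: 9.3591753e-16 N ≈ 9.359e-16 N (4 s.f.). Final answer: 9.359e-16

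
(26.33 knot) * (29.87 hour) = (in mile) 1 knot = 0.51444444 m/s, so 26.33 knot = 26.33 * 0.51444444 = 13.545322 m/s. 1 hour = 3600 s, so 29.87 hour = 29.87 * 3600 = 107532 s. Combine: 13.545322 m/s * 107532 s = 1456555.6 m. 1 mile = 1609.344 m, so 1456555.6 m = 1456555.6 / 1609.344 = 905.06168 mile ≈ 905.1 mile (4 s.f.). Final answer: 905.1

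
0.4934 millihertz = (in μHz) 493.4. Check: 1 millihertz = 0.001 Hz, so 0.4934 millihertz = 0.4934 * 0.001 = 0.0004934 Hz. 1 μHz = 1e-06 Hz, so 0.0004934 Hz = 0.0004934 / 1e-06 = 493.4 μHz.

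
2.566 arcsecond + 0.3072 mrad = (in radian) 1 arcsecond = 4.8481368e-06 rad, so 2.566 arcsecond = 2.566 * 4.8481368e-06 = 1.2440319e-05 rad. 1 mrad = 0.001 rad, so 0.3072 mrad = 0.3072 * 0.001 = 0.0003072 rad. Sum: 1.2440319e-05 + 0.0003072 = 0.00031964032 rad. 0.00031964032 rad = 0.00031964032 radian ≈ 0.0003196 radian (4 s.f.). Final answer: 0.0003196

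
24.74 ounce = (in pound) 1.546. Check: 1 ounce = 0.028349523 kg, so 24.74 ounce = 24.74 * 0.028349523 = 0.7013672 kg. 1 pound = 0.45359237 kg, so 0.7013672 kg = 0.7013672 / 0.45359237 = 1.54625 pound ≈ 1.546 pound (4 s.f.).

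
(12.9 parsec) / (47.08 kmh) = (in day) 3.523e+11. Check: 1 parsec = 3.0856776e+16 m, so 12.9 parsec = 12.9 * 3.0856776e+16 = 3.9805241e+17 m. 1 kmh = 0.27777778 m/s, so 47.08 kmh = 47.08 * 0.27777778 = 13.077778 m/s. Combine: 3.9805241e+17 m / 13.077778 m/s = 3.0437312e+16 s. 1 day = 86400 s, so 3.0437312e+16 s = 3.0437312e+16 / 86400 = 3.5228371e+11 day ≈ 3.523e+11 day (4 s.f.).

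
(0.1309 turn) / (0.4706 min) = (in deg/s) 1.669. Check: 1 turn = 6.2831853 rad, so 0.1309 turn = 0.1309 * 6.2831853 = 0.82246896 rad. 1 min = 60 s, so 0.4706 min = 0.4706 * 60 = 28.236 s. Combine: 0.82246896 rad / 28.236 s = 0.029128381 rad/s. 1 deg/s = 0.017453293 rad/s, so 0.029128381 rad/s = 0.029128381 / 0.017453293 = 1.6689333 deg/s ≈ 1.669 deg/s (4 s.f.).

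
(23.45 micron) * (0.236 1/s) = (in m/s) 5.534e-06. Check: 1 micron = 1e-06 m, so 23.45 micron = 23.45 * 1e-06 = 2.345e-05 m. 0.236 1/s = 0.236 Hz. Combine: 2.345e-05 m * 0.236 Hz = 5.5342e-06 m/s. Result: 5.5342e-06 m/s ≈ 5.534e-06 m/s (4 s.f.).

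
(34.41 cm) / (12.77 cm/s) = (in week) 1 cm = 0.01 m, so 34.41 cm = 34.41 * 0.01 = 0.3441 m. 1 cm/s = 0.01 m/s, so 12.77 cm/s = 12.77 * 0.01 = 0.1277 m/s. Combine: 0.3441 m / 0.1277 m/s = 2.6945967 s. 1 week = 604800 s, so 2.6945967 s = 2.6945967 / 604800 = 4.4553517e-06 week ≈ 4.455e-06 week (4 s.f.). Final answer: 4.455e-06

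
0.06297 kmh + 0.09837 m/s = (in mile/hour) 0.2592. Check: 1 kmh = 0.27777778 m/s, so 0.06297 kmh = 0.06297 * 0.27777778 = 0.017491667 m/s. 0.09837 m/s is already in m/s. Sum: 0.017491667 + 0.09837 = 0.11586167 m/s. 1 mile/hour = 0.44704 m/s, so 0.11586167 m/s = 0.11586167 / 0.44704 = 0.25917517 mile/hour ≈ 0.2592 mile/hour (4 s.f.).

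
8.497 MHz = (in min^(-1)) 5.098e+08. Check: 1 MHz = 1000000 Hz, so 8.497 MHz = 8.497 * 1000000 = 8497000 Hz. 1 min^(-1) = 0.016666667 Hz, so 8497000 Hz = 8497000 / 0.016666667 = 5.0982e+08 min^(-1) ≈ 5.098e+08 min^(-1) (4 s.f.).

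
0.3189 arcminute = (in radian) 1 arcminute = 0.00029088821 rad, so 0.3189 arcminute = 0.3189 * 0.00029088821 = 9.276425e-05 rad. 9.276425e-05 rad = 9.276425e-05 radian ≈ 9.276e-05 radian (4 s.f.). Final answer: 9.276e-05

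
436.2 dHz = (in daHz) 1 dHz = 0.1 Hz, so 436.2 dHz = 436.2 * 0.1 = 43.62 Hz. 1 daHz = 10 Hz, so 43.62 Hz = 43.62 / 10 = 4.362 daHz. Final answer: 4.362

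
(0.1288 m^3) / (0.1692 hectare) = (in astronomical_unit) 0.1288 m^3 is already in m^3. 1 hectare = 10000 m^2, so 0.1692 hectare = 0.1692 * 10000 = 1692 m^2. Combine: 0.1288 m^3 / 1692 m^2 = 7.6122931e-05 m. 1 astronomical_unit = 1.4959787e+11 m, so 7.6122931e-05 m = 7.6122931e-05 / 1.4959787e+11 = 5.0885037e-16 astronomical_unit ≈ 5.089e-16 astronomical_unit (4 s.f.). Final answer: 5.089e-16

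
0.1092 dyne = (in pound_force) 2.455e-07. Check: 1 dyne = 1e-05 N, so 0.1092 dyne = 0.1092 * 1e-05 = 1.092e-06 N. 1 pound_force = 4.4482216 N, so 1.092e-06 N = 1.092e-06 / 4.4482216 = 2.4549137e-07 pound_force ≈ 2.455e-07 pound_force (4 s.f.).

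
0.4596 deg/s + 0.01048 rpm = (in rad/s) 1 deg/s = 0.017453293 rad/s, so 0.4596 deg/s = 0.4596 * 0.017453293 = 0.0080215332 rad/s. 1 rpm = 0.10471976 rad/s, so 0.01048 rpm = 0.01048 * 0.10471976 = 0.001097463 rad/s. Sum: 0.0080215332 + 0.001097463 = 0.0091189963 rad/s. Result: 0.0091189963 rad/s ≈ 0.009119 rad/s (4 s.f.). Final answer: 0.009119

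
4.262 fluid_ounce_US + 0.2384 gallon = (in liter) 1.028. Check: 1 fluid_ounce_US = 2.957353e-05 m^3, so 4.262 fluid_ounce_US = 4.262 * 2.957353e-05 = 0.00012604238 m^3. 1 gallon = 0.0037854118 m^3, so 0.2384 gallon = 0.2384 * 0.0037854118 = 0.00090244217 m^3. Sum: 0.00012604238 + 0.00090244217 = 0.0010284846 m^3. 1 liter = 0.001 m^3, so 0.0010284846 m^3 = 0.0010284846 / 0.001 = 1.0284846 liter ≈ 1.028 liter (4 s.f.).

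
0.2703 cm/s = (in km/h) 1 cm/s = 0.01 m/s, so 0.2703 cm/s = 0.2703 * 0.01 = 0.002703 m/s. 1 km/h = 0.27777778 m/s, so 0.002703 m/s = 0.002703 / 0.27777778 = 0.0097308 km/h ≈ 0.009731 km/h (4 s.f.). Final answer: 0.009731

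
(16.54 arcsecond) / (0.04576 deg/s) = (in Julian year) 3.182e-09. Check: 1 arcsecond = 4.8481368e-06 rad, so 16.54 arcsecond = 16.54 * 4.8481368e-06 = 8.0188183e-05 rad. 1 deg/s = 0.017453293 rad/s, so 0.04576 deg/s = 0.04576 * 0.017453293 = 0.00079866267 rad/s. Combine: 8.0188183e-05 rad / 0.00079866267 rad/s = 0.10040307 s. 1 Julian year = 31557600 s, so 0.10040307 s = 0.10040307 / 31557600 = 3.1815813e-09 Julian year ≈ 3.182e-09 Julian year (4 s.f.).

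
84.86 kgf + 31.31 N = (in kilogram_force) 1 kgf = 9.80665 N, so 84.86 kgf = 84.86 * 9.80665 = 832.19232 N. 31.31 N is already in N. Sum: 832.19232 + 31.31 = 863.50232 N. 1 kilogram_force = 9.80665 N, so 863.50232 N = 863.50232 / 9.80665 = 88.052731 kilogram_force ≈ 88.05 kilogram_force (4 s.f.). Final answer: 88.05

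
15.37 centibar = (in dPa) 1.537e+05. Check: 1 centibar = 1000 Pa, so 15.37 centibar = 15.37 * 1000 = 15370 Pa. 1 dPa = 0.1 Pa, so 15370 Pa = 15370 / 0.1 = 153700 dPa ≈ 1.537e+05 dPa (4 s.f.).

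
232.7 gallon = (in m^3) 0.8809. Check: 1 gallon = 0.0037854118 m^3, so 232.7 gallon = 232.7 * 0.0037854118 = 0.88086532 m^3. Result: 0.88086532 m^3 ≈ 0.8809 m^3 (4 s.f.).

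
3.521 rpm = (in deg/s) 21.13. Check: 1 rpm = 0.10471976 rad/s, so 3.521 rpm = 3.521 * 0.10471976 = 0.36871826 rad/s. 1 deg/s = 0.017453293 rad/s, so 0.36871826 rad/s = 0.36871826 / 0.017453293 = 21.126 deg/s ≈ 21.13 deg/s (4 s.f.).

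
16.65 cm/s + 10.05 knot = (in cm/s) 533.7. Check: 1 cm/s = 0.01 m/s, so 16.65 cm/s = 16.65 * 0.01 = 0.1665 m/s. 1 knot = 0.51444444 m/s, so 10.05 knot = 10.05 * 0.51444444 = 5.1701667 m/s. Sum: 0.1665 + 5.1701667 = 5.3366667 m/s. 1 cm/s = 0.01 m/s, so 5.3366667 m/s = 5.3366667 / 0.01 = 533.66667 cm/s ≈ 533.7 cm/s (4 s.f.).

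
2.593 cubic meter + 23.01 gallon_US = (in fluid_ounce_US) 9.063e+04. Check: 2.593 cubic meter = 2.593 m^3. 1 gallon_US = 0.0037854118 m^3, so 23.01 gallon_US = 23.01 * 0.0037854118 = 0.087102325 m^3. Sum: 2.593 + 0.087102325 = 2.6801023 m^3. 1 fluid_ounce_US = 2.957353e-05 m^3, so 2.6801023 m^3 = 2.6801023 / 2.957353e-05 = 90625.041 fluid_ounce_US ≈ 9.063e+04 fluid_ounce_US (4 s.f.).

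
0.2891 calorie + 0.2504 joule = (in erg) 1.46e+07. Check: 1 calorie = 4.184 J, so 0.2891 calorie = 0.2891 * 4.184 = 1.2095944 J. 0.2504 joule = 0.2504 J. Sum: 1.2095944 + 0.2504 = 1.4599944 J. 1 erg = 1e-07 J, so 1.4599944 J = 1.4599944 / 1e-07 = 14599944 erg ≈ 1.46e+07 erg (4 s.f.).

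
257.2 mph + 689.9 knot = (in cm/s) 4.699e+04. Check: 1 mph = 0.44704 m/s, so 257.2 mph = 257.2 * 0.44704 = 114.97869 m/s. 1 knot = 0.51444444 m/s, so 689.9 knot = 689.9 * 0.51444444 = 354.91522 m/s. Sum: 114.97869 + 354.91522 = 469.89391 m/s. 1 cm/s = 0.01 m/s, so 469.89391 m/s = 469.89391 / 0.01 = 46989.391 cm/s ≈ 4.699e+04 cm/s (4 s.f.).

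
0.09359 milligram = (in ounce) 3.301e-06. Check: 1 milligram = 1e-06 kg, so 0.09359 milligram = 0.09359 * 1e-06 = 9.359e-08 kg. 1 ounce = 0.028349523 kg, so 9.359e-08 kg = 9.359e-08 / 0.028349523 = 3.3012901e-06 ounce ≈ 3.301e-06 ounce (4 s.f.).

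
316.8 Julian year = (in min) 1 Julian year = 31557600 s, so 316.8 Julian year = 316.8 * 31557600 = 9.9974477e+09 s. 1 min = 60 s, so 9.9974477e+09 s = 9.9974477e+09 / 60 = 1.6662413e+08 min ≈ 1.666e+08 min (4 s.f.). Final answer: 1.666e+08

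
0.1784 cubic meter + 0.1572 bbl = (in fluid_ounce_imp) 7158. Check: 0.1784 cubic meter = 0.1784 m^3. 1 bbl = 0.15898729 m^3, so 0.1572 bbl = 0.1572 * 0.15898729 = 0.024992803 m^3. Sum: 0.1784 + 0.024992803 = 0.2033928 m^3. 1 fluid_ounce_imp = 2.8413063e-05 m^3, so 0.2033928 m^3 = 0.2033928 / 2.8413063e-05 = 7158.4259 fluid_ounce_imp ≈ 7158 fluid_ounce_imp (4 s.f.).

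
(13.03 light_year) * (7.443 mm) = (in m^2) 9.175e+14. Check: 1 light_year = 9.4607305e+15 m, so 13.03 light_year = 13.03 * 9.4607305e+15 = 1.2327332e+17 m. 1 mm = 0.001 m, so 7.443 mm = 7.443 * 0.001 = 0.007443 m. Combine: 1.2327332e+17 m * 0.007443 m = 9.1752331e+14 m^2. Result: 9.1752331e+14 m^2 ≈ 9.175e+14 m^2 (4 s.f.).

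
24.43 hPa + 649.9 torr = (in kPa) 89.09. Check: 1 hPa = 100 Pa, so 24.43 hPa = 24.43 * 100 = 2443 Pa. 1 torr = 133.32237 Pa, so 649.9 torr = 649.9 * 133.32237 = 86646.207 Pa. Sum: 2443 + 86646.207 = 89089.207 Pa. 1 kPa = 1000 Pa, so 89089.207 Pa = 89089.207 / 1000 = 89.089207 kPa ≈ 89.09 kPa (4 s.f.).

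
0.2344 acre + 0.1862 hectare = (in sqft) 3.025e+04. Check: 1 acre = 4046.8564 m^2, so 0.2344 acre = 0.2344 * 4046.8564 = 948.58315 m^2. 1 hectare = 10000 m^2, so 0.1862 hectare = 0.1862 * 10000 = 1862 m^2. Sum: 948.58315 + 1862 = 2810.5831 m^2. 1 sqft = 0.09290304 m^2, so 2810.5831 m^2 = 2810.5831 / 0.09290304 = 30252.865 sqft ≈ 3.025e+04 sqft (4 s.f.).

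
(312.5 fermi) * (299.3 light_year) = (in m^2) 8.849e+05. Check: 1 fermi = 1e-15 m, so 312.5 fermi = 312.5 * 1e-15 = 3.125e-13 m. 1 light_year = 9.4607305e+15 m, so 299.3 light_year = 299.3 * 9.4607305e+15 = 2.8315966e+18 m. Combine: 3.125e-13 m * 2.8315966e+18 m = 884873.95 m^2. Result: 884873.95 m^2 ≈ 8.849e+05 m^2 (4 s.f.).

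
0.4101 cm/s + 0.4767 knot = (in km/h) 1 cm/s = 0.01 m/s, so 0.4101 cm/s = 0.4101 * 0.01 = 0.004101 m/s. 1 knot = 0.51444444 m/s, so 0.4767 knot = 0.4767 * 0.51444444 = 0.24523567 m/s. Sum: 0.004101 + 0.24523567 = 0.24933667 m/s. 1 km/h = 0.27777778 m/s, so 0.24933667 m/s = 0.24933667 / 0.27777778 = 0.897612 km/h ≈ 0.8976 km/h (4 s.f.). Final answer: 0.8976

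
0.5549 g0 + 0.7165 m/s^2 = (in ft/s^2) 1 g0 = 9.80665 m/s^2, so 0.5549 g0 = 0.5549 * 9.80665 = 5.4417101 m/s^2. 0.7165 m/s^2 is already in m/s^2. Sum: 5.4417101 + 0.7165 = 6.1582101 m/s^2. 1 ft/s^2 = 0.3048 m/s^2, so 6.1582101 m/s^2 = 6.1582101 / 0.3048 = 20.204101 ft/s^2 ≈ 20.2 ft/s^2 (4 s.f.). Final answer: 20.2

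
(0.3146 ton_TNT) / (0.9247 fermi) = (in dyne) 1.423e+29. Check: 1 ton_TNT = 4.184e+09 J, so 0.3146 ton_TNT = 0.3146 * 4.184e+09 = 1.3162864e+09 J. 1 fermi = 1e-15 m, so 0.9247 fermi = 0.9247 * 1e-15 = 9.247e-16 m. Combine: 1.3162864e+09 J / 9.247e-16 m = 1.423474e+24 N. 1 dyne = 1e-05 N, so 1.423474e+24 N = 1.423474e+24 / 1e-05 = 1.423474e+29 dyne ≈ 1.423e+29 dyne (4 s.f.).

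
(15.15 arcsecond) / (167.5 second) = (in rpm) 1 arcsecond = 4.8481368e-06 rad, so 15.15 arcsecond = 15.15 * 4.8481368e-06 = 7.3449273e-05 rad. 167.5 second = 167.5 s. Combine: 7.3449273e-05 rad / 167.5 s = 4.3850312e-07 rad/s. 1 rpm = 0.10471976 rad/s, so 4.3850312e-07 rad/s = 4.3850312e-07 / 0.10471976 = 4.1873964e-06 rpm ≈ 4.187e-06 rpm (4 s.f.). Final answer: 4.187e-06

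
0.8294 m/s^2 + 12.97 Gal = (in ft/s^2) 3.147. Check: 0.8294 m/s^2 is already in m/s^2. 1 Gal = 0.01 m/s^2, so 12.97 Gal = 12.97 * 0.01 = 0.1297 m/s^2. Sum: 0.8294 + 0.1297 = 0.9591 m/s^2. 1 ft/s^2 = 0.3048 m/s^2, so 0.9591 m/s^2 = 0.9591 / 0.3048 = 3.1466535 ft/s^2 ≈ 3.147 ft/s^2 (4 s.f.).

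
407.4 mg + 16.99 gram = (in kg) 1 mg = 1e-06 kg, so 407.4 mg = 407.4 * 1e-06 = 0.0004074 kg. 1 gram = 0.001 kg, so 16.99 gram = 16.99 * 0.001 = 0.01699 kg. Sum: 0.0004074 + 0.01699 = 0.0173974 kg. Result: 0.0173974 kg ≈ 0.0174 kg (4 s.f.). Final answer: 0.0174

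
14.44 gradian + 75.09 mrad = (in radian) 0.3019. Check: 1 gradian = 0.015707963 rad, so 14.44 gradian = 14.44 * 0.015707963 = 0.22682299 rad. 1 mrad = 0.001 rad, so 75.09 mrad = 75.09 * 0.001 = 0.07509 rad. Sum: 0.22682299 + 0.07509 = 0.30191299 rad. 0.30191299 rad = 0.30191299 radian ≈ 0.3019 radian (4 s.f.).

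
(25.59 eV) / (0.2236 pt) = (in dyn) 5.198e-09. Check: 1 eV = 1.6021766e-19 J, so 25.59 eV = 25.59 * 1.6021766e-19 = 4.09997e-18 J. 1 pt = 0.00035277778 m, so 0.2236 pt = 0.2236 * 0.00035277778 = 7.8881111e-05 m. Combine: 4.09997e-18 J / 7.8881111e-05 m = 5.1976575e-14 N. 1 dyn = 1e-05 N, so 5.1976575e-14 N = 5.1976575e-14 / 1e-05 = 5.1976575e-09 dyn ≈ 5.198e-09 dyn (4 s.f.).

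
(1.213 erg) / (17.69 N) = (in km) 6.857e-12. Check: 1 erg = 1e-07 J, so 1.213 erg = 1.213 * 1e-07 = 1.213e-07 J. 17.69 N is already in N. Combine: 1.213e-07 J / 17.69 N = 6.8569813e-09 m. 1 km = 1000 m, so 6.8569813e-09 m = 6.8569813e-09 / 1000 = 6.8569813e-12 km ≈ 6.857e-12 km (4 s.f.).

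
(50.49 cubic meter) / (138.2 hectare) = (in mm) 50.49 cubic meter = 50.49 m^3. 1 hectare = 10000 m^2, so 138.2 hectare = 138.2 * 10000 = 1382000 m^2. Combine: 50.49 m^3 / 1382000 m^2 = 3.6534009e-05 m. 1 mm = 0.001 m, so 3.6534009e-05 m = 3.6534009e-05 / 0.001 = 0.036534009 mm ≈ 0.03653 mm (4 s.f.). Final answer: 0.03653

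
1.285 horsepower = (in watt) 1 horsepower = 745.69987 W, so 1.285 horsepower = 1.285 * 745.69987 = 958.22433 W. 958.22433 W = 958.22433 watt ≈ 958.2 watt (4 s.f.). Final answer: 958.2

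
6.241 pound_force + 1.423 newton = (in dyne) 1 pound_force = 4.4482216 N, so 6.241 pound_force = 6.241 * 4.4482216 = 27.761351 N. 1.423 newton = 1.423 N. Sum: 27.761351 + 1.423 = 29.184351 N. 1 dyne = 1e-05 N, so 29.184351 N = 29.184351 / 1e-05 = 2918435.1 dyne ≈ 2.918e+06 dyne (4 s.f.). Final answer: 2.918e+06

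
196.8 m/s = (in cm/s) 1.968e+04. Check: 1 cm/s = 0.01 m/s, so 196.8 m/s = 196.8 / 0.01 = 19680 cm/s ≈ 1.968e+04 cm/s (4 s.f.).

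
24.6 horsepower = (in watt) 1.834e+04. Check: 1 horsepower = 745.69987 W, so 24.6 horsepower = 24.6 * 745.69987 = 18344.217 W. 18344.217 W = 18344.217 watt ≈ 1.834e+04 watt (4 s.f.).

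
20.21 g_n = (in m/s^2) 1 g_n = 9.80665 m/s^2, so 20.21 g_n = 20.21 * 9.80665 = 198.1924 m/s^2. Result: 198.1924 m/s^2 ≈ 198.2 m/s^2 (4 s.f.). Final answer: 198.2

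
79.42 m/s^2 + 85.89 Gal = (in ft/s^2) 79.42 m/s^2 is already in m/s^2. 1 Gal = 0.01 m/s^2, so 85.89 Gal = 85.89 * 0.01 = 0.8589 m/s^2. Sum: 79.42 + 0.8589 = 80.2789 m/s^2. 1 ft/s^2 = 0.3048 m/s^2, so 80.2789 m/s^2 = 80.2789 / 0.3048 = 263.38222 ft/s^2 ≈ 263.4 ft/s^2 (4 s.f.). Final answer: 263.4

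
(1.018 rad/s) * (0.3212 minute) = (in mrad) 1.018 rad/s is already in rad/s. 1 minute = 60 s, so 0.3212 minute = 0.3212 * 60 = 19.272 s. Combine: 1.018 rad/s * 19.272 s = 19.618896 rad. 1 mrad = 0.001 rad, so 19.618896 rad = 19.618896 / 0.001 = 19618.896 mrad ≈ 1.962e+04 mrad (4 s.f.). Final answer: 1.962e+04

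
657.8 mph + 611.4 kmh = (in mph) 1 mph = 0.44704 m/s, so 657.8 mph = 657.8 * 0.44704 = 294.06291 m/s. 1 kmh = 0.27777778 m/s, so 611.4 kmh = 611.4 * 0.27777778 = 169.83333 m/s. Sum: 294.06291 + 169.83333 = 463.89625 m/s. 1 mph = 0.44704 m/s, so 463.89625 m/s = 463.89625 / 0.44704 = 1037.7063 mph ≈ 1038 mph (4 s.f.). Final answer: 1038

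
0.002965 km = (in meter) 2.965. Check: 1 km = 1000 m, so 0.002965 km = 0.002965 * 1000 = 2.965 m. 2.965 m = 2.965 meter.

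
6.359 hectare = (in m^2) 1 hectare = 10000 m^2, so 6.359 hectare = 6.359 * 10000 = 63590 m^2. Result: 63590 m^2 ≈ 6.359e+04 m^2 (4 s.f.). Final answer: 6.359e+04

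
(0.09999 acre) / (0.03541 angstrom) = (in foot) 3.749e+14. Check: 1 acre = 4046.8564 m^2, so 0.09999 acre = 0.09999 * 4046.8564 = 404.64517 m^2. 1 angstrom = 1e-10 m, so 0.03541 angstrom = 0.03541 * 1e-10 = 3.541e-12 m. Combine: 404.64517 m^2 / 3.541e-12 m = 1.1427427e+14 m. 1 foot = 0.3048 m, so 1.1427427e+14 m = 1.1427427e+14 / 0.3048 = 3.7491557e+14 foot ≈ 3.749e+14 foot (4 s.f.).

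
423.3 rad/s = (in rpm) 1 rpm = 0.10471976 rad/s, so 423.3 rad/s = 423.3 / 0.10471976 = 4042.2172 rpm ≈ 4042 rpm (4 s.f.). Final answer: 4042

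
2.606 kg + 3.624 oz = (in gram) 2.606 kg is already in kg. 1 oz = 0.028349523 kg, so 3.624 oz = 3.624 * 0.028349523 = 0.10273867 kg. Sum: 2.606 + 0.10273867 = 2.7087387 kg. 1 gram = 0.001 kg, so 2.7087387 kg = 2.7087387 / 0.001 = 2708.7387 gram ≈ 2709 gram (4 s.f.). Final answer: 2709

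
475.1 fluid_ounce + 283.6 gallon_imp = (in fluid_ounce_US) 4.407e+04. Check: 1 fluid_ounce = 2.957353e-05 m^3, so 475.1 fluid_ounce = 475.1 * 2.957353e-05 = 0.014050384 m^3. 1 gallon_imp = 0.00454609 m^3, so 283.6 gallon_imp = 283.6 * 0.00454609 = 1.2892711 m^3. Sum: 0.014050384 + 1.2892711 = 1.3033215 m^3. 1 fluid_ounce_US = 2.957353e-05 m^3, so 1.3033215 m^3 = 1.3033215 / 2.957353e-05 = 44070.543 fluid_ounce_US ≈ 4.407e+04 fluid_ounce_US (4 s.f.).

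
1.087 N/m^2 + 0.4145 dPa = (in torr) 0.008464. Check: 1.087 N/m^2 = 1.087 Pa. 1 dPa = 0.1 Pa, so 0.4145 dPa = 0.4145 * 0.1 = 0.04145 Pa. Sum: 1.087 + 0.04145 = 1.12845 Pa. 1 torr = 133.32237 Pa, so 1.12845 Pa = 1.12845 / 133.32237 = 0.0084640711 torr ≈ 0.008464 torr (4 s.f.).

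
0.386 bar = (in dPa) 3.86e+05. Check: 1 bar = 100000 Pa, so 0.386 bar = 0.386 * 100000 = 38600 Pa. 1 dPa = 0.1 Pa, so 38600 Pa = 38600 / 0.1 = 386000 dPa ≈ 3.86e+05 dPa (4 s.f.).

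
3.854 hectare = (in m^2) 3.854e+04. Check: 1 hectare = 10000 m^2, so 3.854 hectare = 3.854 * 10000 = 38540 m^2. Result: 38540 m^2 ≈ 3.854e+04 m^2 (4 s.f.).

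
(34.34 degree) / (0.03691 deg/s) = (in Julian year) 2.948e-05. Check: 1 degree = 0.017453293 rad, so 34.34 degree = 34.34 * 0.017453293 = 0.59934607 rad. 1 deg/s = 0.017453293 rad/s, so 0.03691 deg/s = 0.03691 * 0.017453293 = 0.00064420103 rad/s. Combine: 0.59934607 rad / 0.00064420103 rad/s = 930.37117 s. 1 Julian year = 31557600 s, so 930.37117 s = 930.37117 / 31557600 = 2.9481683e-05 Julian year ≈ 2.948e-05 Julian year (4 s.f.).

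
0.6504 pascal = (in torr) 0.004878. Check: 0.6504 pascal = 0.6504 Pa. 1 torr = 133.32237 Pa, so 0.6504 Pa = 0.6504 / 133.32237 = 0.0048784012 torr ≈ 0.004878 torr (4 s.f.).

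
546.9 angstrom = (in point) 1 angstrom = 1e-10 m, so 546.9 angstrom = 546.9 * 1e-10 = 5.469e-08 m. 1 point = 0.00035277778 m, so 5.469e-08 m = 5.469e-08 / 0.00035277778 = 0.00015502677 point ≈ 0.000155 point (4 s.f.). Final answer: 0.000155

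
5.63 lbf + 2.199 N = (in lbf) 1 lbf = 4.4482216 N, so 5.63 lbf = 5.63 * 4.4482216 = 25.043488 N. 2.199 N is already in N. Sum: 25.043488 + 2.199 = 27.242488 N. 1 lbf = 4.4482216 N, so 27.242488 N = 27.242488 / 4.4482216 = 6.1243549 lbf ≈ 6.124 lbf (4 s.f.). Final answer: 6.124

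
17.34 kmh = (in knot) 9.363. Check: 1 kmh = 0.27777778 m/s, so 17.34 kmh = 17.34 * 0.27777778 = 4.8166667 m/s. 1 knot = 0.51444444 m/s, so 4.8166667 m/s = 4.8166667 / 0.51444444 = 9.362851 knot ≈ 9.363 knot (4 s.f.).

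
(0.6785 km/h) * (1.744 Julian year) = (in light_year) 1 km/h = 0.27777778 m/s, so 0.6785 km/h = 0.6785 * 0.27777778 = 0.18847222 m/s. 1 Julian year = 31557600 s, so 1.744 Julian year = 1.744 * 31557600 = 55036454 s. Combine: 0.18847222 m/s * 55036454 s = 10372843 m. 1 light_year = 9.4607305e+15 m, so 10372843 m = 10372843 / 9.4607305e+15 = 1.0964104e-09 light_year ≈ 1.096e-09 light_year (4 s.f.). Final answer: 1.096e-09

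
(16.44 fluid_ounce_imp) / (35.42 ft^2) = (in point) 0.4024. Check: 1 fluid_ounce_imp = 2.8413063e-05 m^3, so 16.44 fluid_ounce_imp = 16.44 * 2.8413063e-05 = 0.00046711075 m^3. 1 ft^2 = 0.09290304 m^2, so 35.42 ft^2 = 35.42 * 0.09290304 = 3.2906257 m^2. Combine: 0.00046711075 m^3 / 3.2906257 m^2 = 0.00014195195 m. 1 point = 0.00035277778 m, so 0.00014195195 m = 0.00014195195 / 0.00035277778 = 0.40238349 point ≈ 0.4024 point (4 s.f.).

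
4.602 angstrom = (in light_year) 4.864e-26. Check: 1 angstrom = 1e-10 m, so 4.602 angstrom = 4.602 * 1e-10 = 4.602e-10 m. 1 light_year = 9.4607305e+15 m, so 4.602e-10 m = 4.602e-10 / 9.4607305e+15 = 4.8643178e-26 light_year ≈ 4.864e-26 light_year (4 s.f.).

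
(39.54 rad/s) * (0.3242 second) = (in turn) 39.54 rad/s is already in rad/s. 0.3242 second = 0.3242 s. Combine: 39.54 rad/s * 0.3242 s = 12.818868 rad. 1 turn = 6.2831853 rad, so 12.818868 rad = 12.818868 / 6.2831853 = 2.0401862 turn ≈ 2.04 turn (4 s.f.). Final answer: 2.04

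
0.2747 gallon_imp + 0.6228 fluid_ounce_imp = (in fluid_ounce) 42.83. Check: 1 gallon_imp = 0.00454609 m^3, so 0.2747 gallon_imp = 0.2747 * 0.00454609 = 0.0012488109 m^3. 1 fluid_ounce_imp = 2.8413063e-05 m^3, so 0.6228 fluid_ounce_imp = 0.6228 * 2.8413063e-05 = 1.7695655e-05 m^3. Sum: 0.0012488109 + 1.7695655e-05 = 0.0012665066 m^3. 1 fluid_ounce = 2.957353e-05 m^3, so 0.0012665066 m^3 = 0.0012665066 / 2.957353e-05 = 42.825682 fluid_ounce ≈ 42.83 fluid_ounce (4 s.f.).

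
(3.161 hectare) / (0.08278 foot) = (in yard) 1.37e+06. Check: 1 hectare = 10000 m^2, so 3.161 hectare = 3.161 * 10000 = 31610 m^2. 1 foot = 0.3048 m, so 0.08278 foot = 0.08278 * 0.3048 = 0.025231344 m. Combine: 31610 m^2 / 0.025231344 m = 1252806.8 m. 1 yard = 0.9144 m, so 1252806.8 m = 1252806.8 / 0.9144 = 1370086.2 yard ≈ 1.37e+06 yard (4 s.f.).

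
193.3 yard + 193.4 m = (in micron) 1 yard = 0.9144 m, so 193.3 yard = 193.3 * 0.9144 = 176.75352 m. 193.4 m is already in m. Sum: 176.75352 + 193.4 = 370.15352 m. 1 micron = 1e-06 m, so 370.15352 m = 370.15352 / 1e-06 = 3.7015352e+08 micron ≈ 3.702e+08 micron (4 s.f.). Final answer: 3.702e+08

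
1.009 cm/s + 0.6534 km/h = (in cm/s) 1 cm/s = 0.01 m/s, so 1.009 cm/s = 1.009 * 0.01 = 0.01009 m/s. 1 km/h = 0.27777778 m/s, so 0.6534 km/h = 0.6534 * 0.27777778 = 0.1815 m/s. Sum: 0.01009 + 0.1815 = 0.19159 m/s. 1 cm/s = 0.01 m/s, so 0.19159 m/s = 0.19159 / 0.01 = 19.159 cm/s ≈ 19.16 cm/s (4 s.f.). Final answer: 19.16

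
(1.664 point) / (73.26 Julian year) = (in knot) 1 point = 0.00035277778 m, so 1.664 point = 1.664 * 0.00035277778 = 0.00058702222 m. 1 Julian year = 31557600 s, so 73.26 Julian year = 73.26 * 31557600 = 2.3119098e+09 s. Combine: 0.00058702222 m / 2.3119098e+09 s = 2.5391225e-13 m/s. 1 knot = 0.51444444 m/s, so 2.5391225e-13 m/s = 2.5391225e-13 / 0.51444444 = 4.9356594e-13 knot ≈ 4.936e-13 knot (4 s.f.). Final answer: 4.936e-13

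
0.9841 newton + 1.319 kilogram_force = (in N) 13.92. Check: 0.9841 newton = 0.9841 N. 1 kilogram_force = 9.80665 N, so 1.319 kilogram_force = 1.319 * 9.80665 = 12.934971 N. Sum: 0.9841 + 12.934971 = 13.919071 N. Result: 13.919071 N ≈ 13.92 N (4 s.f.).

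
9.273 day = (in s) 1 day = 86400 s, so 9.273 day = 9.273 * 86400 = 801187.2 s. Result: 801187.2 s ≈ 8.012e+05 s (4 s.f.). Final answer: 8.012e+05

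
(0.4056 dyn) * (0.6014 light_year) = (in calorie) 1 dyn = 1e-05 N, so 0.4056 dyn = 0.4056 * 1e-05 = 4.056e-06 N. 1 light_year = 9.4607305e+15 m, so 0.6014 light_year = 0.6014 * 9.4607305e+15 = 5.6896833e+15 m. Combine: 4.056e-06 N * 5.6896833e+15 m = 2.3077355e+10 J. 1 calorie = 4.184 J, so 2.3077355e+10 J = 2.3077355e+10 / 4.184 = 5.5156203e+09 calorie ≈ 5.516e+09 calorie (4 s.f.). Final answer: 5.516e+09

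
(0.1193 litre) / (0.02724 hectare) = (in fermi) 4.38e+08. Check: 1 litre = 0.001 m^3, so 0.1193 litre = 0.1193 * 0.001 = 0.0001193 m^3. 1 hectare = 10000 m^2, so 0.02724 hectare = 0.02724 * 10000 = 272.4 m^2. Combine: 0.0001193 m^3 / 272.4 m^2 = 4.3795888e-07 m. 1 fermi = 1e-15 m, so 4.3795888e-07 m = 4.3795888e-07 / 1e-15 = 4.3795888e+08 fermi ≈ 4.38e+08 fermi (4 s.f.).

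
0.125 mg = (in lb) 1 mg = 1e-06 kg, so 0.125 mg = 0.125 * 1e-06 = 1.25e-07 kg. 1 lb = 0.45359237 kg, so 1.25e-07 kg = 1.25e-07 / 0.45359237 = 2.7557783e-07 lb ≈ 2.756e-07 lb (4 s.f.). Final answer: 2.756e-07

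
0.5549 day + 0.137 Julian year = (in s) 4.371e+06. Check: 1 day = 86400 s, so 0.5549 day = 0.5549 * 86400 = 47943.36 s. 1 Julian year = 31557600 s, so 0.137 Julian year = 0.137 * 31557600 = 4323391.2 s. Sum: 47943.36 + 4323391.2 = 4371334.6 s. Result: 4371334.6 s ≈ 4.371e+06 s (4 s.f.).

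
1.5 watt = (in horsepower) 1.5 watt = 1.5 W. 1 horsepower = 745.69987 W, so 1.5 W = 1.5 / 745.69987 = 0.0020115331 horsepower ≈ 0.002012 horsepower (4 s.f.). Final answer: 0.002012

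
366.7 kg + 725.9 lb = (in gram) 366.7 kg is already in kg. 1 lb = 0.45359237 kg, so 725.9 lb = 725.9 * 0.45359237 = 329.2627 kg. Sum: 366.7 + 329.2627 = 695.9627 kg. 1 gram = 0.001 kg, so 695.9627 kg = 695.9627 / 0.001 = 695962.7 gram ≈ 6.96e+05 gram (4 s.f.). Final answer: 6.96e+05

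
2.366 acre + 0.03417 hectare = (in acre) 2.45. Check: 1 acre = 4046.8564 m^2, so 2.366 acre = 2.366 * 4046.8564 = 9574.8623 m^2. 1 hectare = 10000 m^2, so 0.03417 hectare = 0.03417 * 10000 = 341.7 m^2. Sum: 9574.8623 + 341.7 = 9916.5623 m^2. 1 acre = 4046.8564 m^2, so 9916.5623 m^2 = 9916.5623 / 4046.8564 = 2.4504359 acre ≈ 2.45 acre (4 s.f.).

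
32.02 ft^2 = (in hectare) 0.0002975. Check: 1 ft^2 = 0.09290304 m^2, so 32.02 ft^2 = 32.02 * 0.09290304 = 2.9747553 m^2. 1 hectare = 10000 m^2, so 2.9747553 m^2 = 2.9747553 / 10000 = 0.00029747553 hectare ≈ 0.0002975 hectare (4 s.f.).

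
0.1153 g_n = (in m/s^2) 1 g_n = 9.80665 m/s^2, so 0.1153 g_n = 0.1153 * 9.80665 = 1.1307067 m/s^2. Result: 1.1307067 m/s^2 ≈ 1.131 m/s^2 (4 s.f.). Final answer: 1.131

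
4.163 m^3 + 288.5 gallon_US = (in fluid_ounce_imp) 1.85e+05. Check: 4.163 m^3 is already in m^3. 1 gallon_US = 0.0037854118 m^3, so 288.5 gallon_US = 288.5 * 0.0037854118 = 1.0920913 m^3. Sum: 4.163 + 1.0920913 = 5.2550913 m^3. 1 fluid_ounce_imp = 2.8413063e-05 m^3, so 5.2550913 m^3 = 5.2550913 / 2.8413063e-05 = 184953.36 fluid_ounce_imp ≈ 1.85e+05 fluid_ounce_imp (4 s.f.).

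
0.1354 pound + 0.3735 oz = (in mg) 1 pound = 0.45359237 kg, so 0.1354 pound = 0.1354 * 0.45359237 = 0.061416407 kg. 1 oz = 0.028349523 kg, so 0.3735 oz = 0.3735 * 0.028349523 = 0.010588547 kg. Sum: 0.061416407 + 0.010588547 = 0.072004954 kg. 1 mg = 1e-06 kg, so 0.072004954 kg = 0.072004954 / 1e-06 = 72004.954 mg ≈ 7.2e+04 mg (4 s.f.). Final answer: 7.2e+04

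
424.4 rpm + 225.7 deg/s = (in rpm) 1 rpm = 0.10471976 rad/s, so 424.4 rpm = 424.4 * 0.10471976 = 44.443064 rad/s. 1 deg/s = 0.017453293 rad/s, so 225.7 deg/s = 225.7 * 0.017453293 = 3.9392081 rad/s. Sum: 44.443064 + 3.9392081 = 48.382272 rad/s. 1 rpm = 0.10471976 rad/s, so 48.382272 rad/s = 48.382272 / 0.10471976 = 462.01667 rpm ≈ 462 rpm (4 s.f.). Final answer: 462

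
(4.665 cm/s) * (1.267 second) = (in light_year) 1 cm/s = 0.01 m/s, so 4.665 cm/s = 4.665 * 0.01 = 0.04665 m/s. 1.267 second = 1.267 s. Combine: 0.04665 m/s * 1.267 s = 0.05910555 m. 1 light_year = 9.4607305e+15 m, so 0.05910555 m = 0.05910555 / 9.4607305e+15 = 6.2474616e-18 light_year ≈ 6.247e-18 light_year (4 s.f.). Final answer: 6.247e-18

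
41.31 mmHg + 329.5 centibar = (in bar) 3.35. Check: 1 mmHg = 133.32237 Pa, so 41.31 mmHg = 41.31 * 133.32237 = 5507.547 Pa. 1 centibar = 1000 Pa, so 329.5 centibar = 329.5 * 1000 = 329500 Pa. Sum: 5507.547 + 329500 = 335007.55 Pa. 1 bar = 100000 Pa, so 335007.55 Pa = 335007.55 / 100000 = 3.3500755 bar ≈ 3.35 bar (4 s.f.).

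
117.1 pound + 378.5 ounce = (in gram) 6.385e+04. Check: 1 pound = 0.45359237 kg, so 117.1 pound = 117.1 * 0.45359237 = 53.115667 kg. 1 ounce = 0.028349523 kg, so 378.5 ounce = 378.5 * 0.028349523 = 10.730295 kg. Sum: 53.115667 + 10.730295 = 63.845961 kg. 1 gram = 0.001 kg, so 63.845961 kg = 63.845961 / 0.001 = 63845.961 gram ≈ 6.385e+04 gram (4 s.f.).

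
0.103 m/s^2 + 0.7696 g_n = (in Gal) 0.103 m/s^2 is already in m/s^2. 1 g_n = 9.80665 m/s^2, so 0.7696 g_n = 0.7696 * 9.80665 = 7.5471978 m/s^2. Sum: 0.103 + 7.5471978 = 7.6501978 m/s^2. 1 Gal = 0.01 m/s^2, so 7.6501978 m/s^2 = 7.6501978 / 0.01 = 765.01978 Gal ≈ 765 Gal (4 s.f.). Final answer: 765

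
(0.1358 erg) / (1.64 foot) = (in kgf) 2.77e-09. Check: 1 erg = 1e-07 J, so 0.1358 erg = 0.1358 * 1e-07 = 1.358e-08 J. 1 foot = 0.3048 m, so 1.64 foot = 1.64 * 0.3048 = 0.499872 m. Combine: 1.358e-08 J / 0.499872 m = 2.7166955e-08 N. 1 kgf = 9.80665 N, so 2.7166955e-08 N = 2.7166955e-08 / 9.80665 = 2.7702584e-09 kgf ≈ 2.77e-09 kgf (4 s.f.).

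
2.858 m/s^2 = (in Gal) 1 Gal = 0.01 m/s^2, so 2.858 m/s^2 = 2.858 / 0.01 = 285.8 Gal. Final answer: 285.8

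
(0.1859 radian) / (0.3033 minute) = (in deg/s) 0.1859 radian = 0.1859 rad. 1 minute = 60 s, so 0.3033 minute = 0.3033 * 60 = 18.198 s. Combine: 0.1859 rad / 18.198 s = 0.010215408 rad/s. 1 deg/s = 0.017453293 rad/s, so 0.010215408 rad/s = 0.010215408 / 0.017453293 = 0.58529978 deg/s ≈ 0.5853 deg/s (4 s.f.). Final answer: 0.5853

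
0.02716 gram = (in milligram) 27.16. Check: 1 gram = 0.001 kg, so 0.02716 gram = 0.02716 * 0.001 = 2.716e-05 kg. 1 milligram = 1e-06 kg, so 2.716e-05 kg = 2.716e-05 / 1e-06 = 27.16 milligram.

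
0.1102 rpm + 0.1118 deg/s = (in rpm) 0.1288. Check: 1 rpm = 0.10471976 rad/s, so 0.1102 rpm = 0.1102 * 0.10471976 = 0.011540117 rad/s. 1 deg/s = 0.017453293 rad/s, so 0.1118 deg/s = 0.1118 * 0.017453293 = 0.0019512781 rad/s. Sum: 0.011540117 + 0.0019512781 = 0.013491395 rad/s. 1 rpm = 0.10471976 rad/s, so 0.013491395 rad/s = 0.013491395 / 0.10471976 = 0.12883333 rpm ≈ 0.1288 rpm (4 s.f.).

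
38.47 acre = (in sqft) 1 acre = 4046.8564 m^2, so 38.47 acre = 38.47 * 4046.8564 = 155682.57 m^2. 1 sqft = 0.09290304 m^2, so 155682.57 m^2 = 155682.57 / 0.09290304 = 1675753.2 sqft ≈ 1.676e+06 sqft (4 s.f.). Final answer: 1.676e+06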